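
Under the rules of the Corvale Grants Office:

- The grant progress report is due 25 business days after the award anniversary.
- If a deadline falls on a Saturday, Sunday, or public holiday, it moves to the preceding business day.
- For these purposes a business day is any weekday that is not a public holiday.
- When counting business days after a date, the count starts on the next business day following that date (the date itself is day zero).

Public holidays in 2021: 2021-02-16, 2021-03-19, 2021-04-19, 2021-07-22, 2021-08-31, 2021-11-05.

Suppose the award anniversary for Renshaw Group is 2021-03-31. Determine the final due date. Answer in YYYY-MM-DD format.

2021-05-06

25 business days after 2021-03-31, excluding weekends and holidays, is 2021-05-06.
Since 2021-05-06 is a Thursday and not a holiday, the date is unchanged.
Deadline: 2021-05-06.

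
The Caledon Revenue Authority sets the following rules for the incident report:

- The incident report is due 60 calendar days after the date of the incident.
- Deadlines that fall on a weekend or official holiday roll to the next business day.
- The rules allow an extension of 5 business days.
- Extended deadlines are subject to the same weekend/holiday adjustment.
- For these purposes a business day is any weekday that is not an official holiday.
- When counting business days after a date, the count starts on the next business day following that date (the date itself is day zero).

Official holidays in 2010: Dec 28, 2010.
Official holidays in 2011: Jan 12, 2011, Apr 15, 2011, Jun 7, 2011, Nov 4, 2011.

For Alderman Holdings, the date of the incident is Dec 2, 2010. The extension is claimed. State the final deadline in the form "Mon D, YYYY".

From Dec 2, 2010, 60 calendar days later is Jan 31, 2011.
Jan 31, 2011 is a Monday and not a listed holiday, so it stands.
The 5-business-day extension runs from Jan 31, 2011 to Feb 7, 2011.
Feb 7, 2011 is a Monday and not a listed holiday, so it stands.
So the filing is due Feb 7, 2011.

Feb 7, 2011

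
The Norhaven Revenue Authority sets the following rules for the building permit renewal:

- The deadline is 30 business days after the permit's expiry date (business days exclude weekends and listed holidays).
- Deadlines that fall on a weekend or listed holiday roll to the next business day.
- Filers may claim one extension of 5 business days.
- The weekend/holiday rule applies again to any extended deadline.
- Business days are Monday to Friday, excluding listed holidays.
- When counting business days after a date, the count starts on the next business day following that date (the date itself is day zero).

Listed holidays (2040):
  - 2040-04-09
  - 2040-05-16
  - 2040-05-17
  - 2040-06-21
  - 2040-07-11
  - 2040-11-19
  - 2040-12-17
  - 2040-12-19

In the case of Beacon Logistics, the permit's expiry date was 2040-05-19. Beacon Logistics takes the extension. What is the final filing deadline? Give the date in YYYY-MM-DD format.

Starting the day after 2040-05-19 and counting 30 business days lands on 2040-07-02.
2040-07-02 falls on a Monday, which is a business day, so no adjustment is needed.
The 5-business-day extension runs from 2040-07-02 to 2040-07-09.
2040-07-09 is a Monday and not a listed holiday, so it stands.
So the filing is due 2040-07-09.

2040-07-09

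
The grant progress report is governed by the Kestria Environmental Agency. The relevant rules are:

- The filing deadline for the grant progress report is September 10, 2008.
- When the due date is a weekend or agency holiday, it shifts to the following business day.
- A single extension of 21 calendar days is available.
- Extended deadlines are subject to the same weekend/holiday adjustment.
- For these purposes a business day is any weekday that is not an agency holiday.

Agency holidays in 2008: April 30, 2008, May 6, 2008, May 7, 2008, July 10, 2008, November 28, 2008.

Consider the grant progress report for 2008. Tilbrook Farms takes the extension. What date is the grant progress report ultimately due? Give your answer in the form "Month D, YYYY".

October 1, 2008

The statutory due date is September 10, 2008.
September 10, 2008 falls on a Wednesday, which is a business day, so no adjustment is needed.
Applying the 21-calendar-day extension: September 10, 2008 + 21 days = October 1, 2008.
October 1, 2008 (Wednesday) is already a business day.
The final due date is October 1, 2008.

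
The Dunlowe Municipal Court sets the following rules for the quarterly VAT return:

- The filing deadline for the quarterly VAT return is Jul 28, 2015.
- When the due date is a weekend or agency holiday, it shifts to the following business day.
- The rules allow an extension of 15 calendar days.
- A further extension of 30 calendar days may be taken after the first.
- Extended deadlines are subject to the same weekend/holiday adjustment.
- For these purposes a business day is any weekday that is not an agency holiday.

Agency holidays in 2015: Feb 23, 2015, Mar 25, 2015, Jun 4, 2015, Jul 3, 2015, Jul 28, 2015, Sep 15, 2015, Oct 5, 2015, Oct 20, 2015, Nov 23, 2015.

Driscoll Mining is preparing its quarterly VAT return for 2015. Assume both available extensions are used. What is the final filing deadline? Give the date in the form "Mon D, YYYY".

Sep 14, 2015

The statutory due date is Jul 28, 2015.
Because Jul 28, 2015 is a listed holiday, the deadline becomes Jul 29, 2015 (Wednesday).
Applying the 15-calendar-day extension: Jul 29, 2015 + 15 days = Aug 13, 2015.
Aug 13, 2015 falls on a Thursday, which is a business day, so no adjustment is needed.
With the 30-day extension, Aug 13, 2015 becomes Sep 12, 2015.
Because Sep 12, 2015 is a Saturday, the deadline becomes Sep 14, 2015 (Monday).
Final deadline: Sep 14, 2015.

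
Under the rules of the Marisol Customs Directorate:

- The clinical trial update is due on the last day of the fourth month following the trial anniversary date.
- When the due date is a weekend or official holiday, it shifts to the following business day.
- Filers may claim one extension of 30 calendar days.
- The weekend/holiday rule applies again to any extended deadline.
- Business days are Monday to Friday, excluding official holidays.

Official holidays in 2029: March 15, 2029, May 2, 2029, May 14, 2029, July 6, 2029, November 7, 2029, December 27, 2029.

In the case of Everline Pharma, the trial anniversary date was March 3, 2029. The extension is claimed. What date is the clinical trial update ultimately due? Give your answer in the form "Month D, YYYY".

August 30, 2029

The fourth month after March 3, 2029 is July 2029, whose last day is July 31, 2029.
July 31, 2029 is a Tuesday and not a listed holiday, so it stands.
The 30-calendar-day extension moves the deadline from July 31, 2029 to August 30, 2029.
August 30, 2029 is a Thursday and not a listed holiday, so it stands.
The final due date is August 30, 2029.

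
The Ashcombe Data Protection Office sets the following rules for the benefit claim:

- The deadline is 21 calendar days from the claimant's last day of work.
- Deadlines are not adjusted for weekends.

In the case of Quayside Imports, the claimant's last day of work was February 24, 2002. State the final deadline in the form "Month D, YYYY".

Adding 21 calendar days to February 24, 2002 gives March 17, 2002.
No adjustment is made for weekends or holidays, so March 17, 2002 stands.
So the filing is due March 17, 2002.

March 17, 2002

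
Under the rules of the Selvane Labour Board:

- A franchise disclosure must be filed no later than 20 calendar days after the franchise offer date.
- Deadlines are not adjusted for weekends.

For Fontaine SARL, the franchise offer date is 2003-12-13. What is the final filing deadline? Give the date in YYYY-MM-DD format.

2004-01-02

From 2003-12-13, 20 calendar days later is 2004-01-02.
2004-01-02 is a Friday; no weekend or holiday adjustment applies.
So the filing is due 2004-01-02.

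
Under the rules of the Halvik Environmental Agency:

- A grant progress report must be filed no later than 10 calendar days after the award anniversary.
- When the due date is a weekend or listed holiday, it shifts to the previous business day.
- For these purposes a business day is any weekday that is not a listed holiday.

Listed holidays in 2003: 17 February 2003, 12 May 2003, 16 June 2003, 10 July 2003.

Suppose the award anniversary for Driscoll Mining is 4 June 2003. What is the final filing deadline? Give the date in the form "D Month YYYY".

13 June 2003

From 4 June 2003, 10 calendar days later is 14 June 2003.
14 June 2003 falls on a Saturday. Rolling to the preceding business day gives 13 June 2003, a Friday.
Final deadline: 13 June 2003.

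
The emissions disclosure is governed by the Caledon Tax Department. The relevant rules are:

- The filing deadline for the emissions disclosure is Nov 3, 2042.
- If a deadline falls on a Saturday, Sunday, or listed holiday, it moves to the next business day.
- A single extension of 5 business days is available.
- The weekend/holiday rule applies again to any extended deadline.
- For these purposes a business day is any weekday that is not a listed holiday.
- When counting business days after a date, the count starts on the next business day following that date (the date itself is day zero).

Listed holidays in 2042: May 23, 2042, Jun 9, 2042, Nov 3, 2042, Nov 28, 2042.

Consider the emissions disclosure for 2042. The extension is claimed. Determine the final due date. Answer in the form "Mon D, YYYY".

The stated deadline is Nov 3, 2042.
Nov 3, 2042 falls on a listed holiday. Rolling to the next business day gives Nov 4, 2042, a Tuesday.
Applying the 5-business-day extension: 5 business days after Nov 4, 2042 is Nov 11, 2042.
Since Nov 11, 2042 is a Tuesday and not a holiday, the date is unchanged.
Deadline: Nov 11, 2042.

Nov 11, 2042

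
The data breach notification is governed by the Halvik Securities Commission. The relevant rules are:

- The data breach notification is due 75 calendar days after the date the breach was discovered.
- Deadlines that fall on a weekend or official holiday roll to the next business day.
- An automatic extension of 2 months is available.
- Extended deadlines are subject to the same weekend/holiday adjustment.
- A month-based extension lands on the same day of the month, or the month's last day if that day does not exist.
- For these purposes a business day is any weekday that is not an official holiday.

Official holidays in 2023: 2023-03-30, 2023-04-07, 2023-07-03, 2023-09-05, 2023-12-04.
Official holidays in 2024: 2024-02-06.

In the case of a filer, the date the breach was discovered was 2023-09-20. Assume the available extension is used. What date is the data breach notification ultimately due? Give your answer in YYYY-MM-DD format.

2024-02-05

Adding 75 calendar days to 2023-09-20 gives 2023-12-04.
2023-12-04 is a listed holiday, so it moves to the next business day, 2023-12-05 (Tuesday).
Applying the 2 months extension: 2 months after 2023-12-05 is 2024-02-05.
2024-02-05 is a Monday and not a listed holiday, so it stands.
So the filing is due 2024-02-05.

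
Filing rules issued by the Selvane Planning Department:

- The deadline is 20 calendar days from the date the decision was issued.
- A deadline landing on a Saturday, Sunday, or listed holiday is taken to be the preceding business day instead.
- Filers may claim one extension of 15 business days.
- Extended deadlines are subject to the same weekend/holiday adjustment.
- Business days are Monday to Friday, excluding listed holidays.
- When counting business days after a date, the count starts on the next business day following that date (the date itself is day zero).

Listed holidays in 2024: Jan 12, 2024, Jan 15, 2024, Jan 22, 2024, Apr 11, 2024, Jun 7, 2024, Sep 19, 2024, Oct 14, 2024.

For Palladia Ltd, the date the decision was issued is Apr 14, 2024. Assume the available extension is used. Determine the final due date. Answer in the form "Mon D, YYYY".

20 calendar days after Apr 14, 2024 is May 4, 2024.
Because May 4, 2024 is a Saturday, the deadline becomes May 3, 2024 (Friday).
Counting 15 further business days from May 3, 2024 reaches May 24, 2024.
May 24, 2024 falls on a Friday, which is a business day, so no adjustment is needed.
So the filing is due May 24, 2024.

May 24, 2024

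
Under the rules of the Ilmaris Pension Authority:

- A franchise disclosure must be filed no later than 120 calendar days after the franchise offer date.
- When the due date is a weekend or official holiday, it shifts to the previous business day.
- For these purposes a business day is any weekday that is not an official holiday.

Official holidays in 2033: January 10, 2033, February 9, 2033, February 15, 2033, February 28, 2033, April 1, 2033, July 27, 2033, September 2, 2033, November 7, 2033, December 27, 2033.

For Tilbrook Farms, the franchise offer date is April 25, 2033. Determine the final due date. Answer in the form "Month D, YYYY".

August 23, 2033

Adding 120 calendar days to April 25, 2033 gives August 23, 2033.
August 23, 2033 (Tuesday) is already a business day.
Deadline: August 23, 2033.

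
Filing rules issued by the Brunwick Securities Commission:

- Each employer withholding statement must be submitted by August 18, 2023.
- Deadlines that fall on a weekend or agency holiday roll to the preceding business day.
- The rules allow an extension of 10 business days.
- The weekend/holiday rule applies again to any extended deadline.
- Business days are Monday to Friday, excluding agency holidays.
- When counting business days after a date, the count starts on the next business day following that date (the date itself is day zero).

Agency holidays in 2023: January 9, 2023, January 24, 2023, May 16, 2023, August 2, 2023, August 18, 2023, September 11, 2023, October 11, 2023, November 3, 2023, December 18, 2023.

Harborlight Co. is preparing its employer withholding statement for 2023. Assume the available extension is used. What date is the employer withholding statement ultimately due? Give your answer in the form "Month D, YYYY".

September 1, 2023

The statutory due date is August 18, 2023.
August 18, 2023 falls on a listed holiday. Rolling to the preceding business day gives August 17, 2023, a Thursday.
Counting 10 further business days from August 17, 2023 reaches September 1, 2023.
Since September 1, 2023 is a Friday and not a holiday, the date is unchanged.
The final due date is September 1, 2023.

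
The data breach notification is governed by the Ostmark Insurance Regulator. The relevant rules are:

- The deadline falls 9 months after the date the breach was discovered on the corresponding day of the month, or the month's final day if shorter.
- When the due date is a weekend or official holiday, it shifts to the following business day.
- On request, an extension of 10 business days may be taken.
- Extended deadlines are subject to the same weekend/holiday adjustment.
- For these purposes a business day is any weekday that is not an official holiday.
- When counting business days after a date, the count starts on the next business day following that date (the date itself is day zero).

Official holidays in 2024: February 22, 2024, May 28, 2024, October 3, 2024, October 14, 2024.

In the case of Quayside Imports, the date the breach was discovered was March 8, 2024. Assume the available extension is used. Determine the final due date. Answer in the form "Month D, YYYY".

9 months from March 8, 2024 is December 8, 2024.
Because December 8, 2024 is a Sunday, the deadline becomes December 9, 2024 (Monday).
Counting 10 further business days from December 9, 2024 reaches December 23, 2024.
December 23, 2024 is a Monday and not a listed holiday, so it stands.
Deadline: December 23, 2024.

December 23, 2024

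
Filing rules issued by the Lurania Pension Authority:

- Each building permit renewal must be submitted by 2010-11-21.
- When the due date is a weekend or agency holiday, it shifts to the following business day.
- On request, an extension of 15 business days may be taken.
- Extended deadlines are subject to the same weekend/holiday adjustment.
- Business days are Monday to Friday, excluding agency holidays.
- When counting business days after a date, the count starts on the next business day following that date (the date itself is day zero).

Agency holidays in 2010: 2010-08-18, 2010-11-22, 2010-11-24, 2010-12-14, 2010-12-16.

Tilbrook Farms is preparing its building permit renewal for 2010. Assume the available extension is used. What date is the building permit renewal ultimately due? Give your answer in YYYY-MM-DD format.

The stated deadline is 2010-11-21.
2010-11-21 is a Sunday; the next business day is 2010-11-23 (Tuesday).
Counting 15 further business days from 2010-11-23 reaches 2010-12-17.
2010-12-17 falls on a Friday, which is a business day, so no adjustment is needed.
The final due date is 2010-12-17.

2010-12-17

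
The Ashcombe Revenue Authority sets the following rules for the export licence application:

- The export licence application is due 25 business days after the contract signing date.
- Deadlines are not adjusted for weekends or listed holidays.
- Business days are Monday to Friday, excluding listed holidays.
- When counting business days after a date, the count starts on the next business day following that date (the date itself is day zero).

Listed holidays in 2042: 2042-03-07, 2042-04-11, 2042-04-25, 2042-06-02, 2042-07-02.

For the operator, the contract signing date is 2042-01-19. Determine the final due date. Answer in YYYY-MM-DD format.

2042-02-21

Starting the day after 2042-01-19 and counting 25 business days lands on 2042-02-21.
2042-02-21 falls on a Friday. The rules make no weekend/holiday allowance, so it remains 2042-02-21.
The final due date is 2042-02-21.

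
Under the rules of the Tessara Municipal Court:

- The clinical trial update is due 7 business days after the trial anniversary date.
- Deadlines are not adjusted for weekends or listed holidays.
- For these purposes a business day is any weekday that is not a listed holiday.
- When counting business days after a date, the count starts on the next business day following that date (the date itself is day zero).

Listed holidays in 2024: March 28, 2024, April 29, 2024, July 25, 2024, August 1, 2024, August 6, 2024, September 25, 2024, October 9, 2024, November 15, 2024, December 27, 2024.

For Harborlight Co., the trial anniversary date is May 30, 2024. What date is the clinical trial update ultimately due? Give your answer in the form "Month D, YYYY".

Starting the day after May 30, 2024 and counting 7 business days lands on June 10, 2024.
June 10, 2024 is a Monday; no weekend or holiday adjustment applies.
Final deadline: June 10, 2024.

June 10, 2024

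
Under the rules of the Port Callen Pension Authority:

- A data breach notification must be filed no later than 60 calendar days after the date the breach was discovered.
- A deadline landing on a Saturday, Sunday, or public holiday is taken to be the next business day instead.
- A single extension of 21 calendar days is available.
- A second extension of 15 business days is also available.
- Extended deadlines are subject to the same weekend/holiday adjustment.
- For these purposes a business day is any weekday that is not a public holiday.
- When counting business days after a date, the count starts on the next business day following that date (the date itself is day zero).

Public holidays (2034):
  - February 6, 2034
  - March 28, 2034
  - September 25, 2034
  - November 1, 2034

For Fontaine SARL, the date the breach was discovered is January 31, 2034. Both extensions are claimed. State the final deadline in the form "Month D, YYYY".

May 15, 2034

From January 31, 2034, 60 calendar days later is April 1, 2034.
Because April 1, 2034 is a Saturday, the deadline becomes April 3, 2034 (Monday).
Applying the 21-calendar-day extension: April 3, 2034 + 21 days = April 24, 2034.
April 24, 2034 (Monday) is already a business day.
Applying the 15-business-day extension: 15 business days after April 24, 2034 is May 15, 2034.
May 15, 2034 (Monday) is already a business day.
So the filing is due May 15, 2034.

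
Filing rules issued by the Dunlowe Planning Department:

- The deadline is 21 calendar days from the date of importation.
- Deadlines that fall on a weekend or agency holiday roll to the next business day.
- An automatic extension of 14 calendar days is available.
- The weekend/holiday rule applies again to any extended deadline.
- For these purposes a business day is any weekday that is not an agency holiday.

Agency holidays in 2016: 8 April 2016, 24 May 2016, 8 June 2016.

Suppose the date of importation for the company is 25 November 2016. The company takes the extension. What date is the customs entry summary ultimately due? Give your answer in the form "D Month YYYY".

21 calendar days after 25 November 2016 is 16 December 2016.
16 December 2016 (Friday) is already a business day.
With the 14-day extension, 16 December 2016 becomes 30 December 2016.
30 December 2016 is a Friday and not a listed holiday, so it stands.
Final deadline: 30 December 2016.

30 December 2016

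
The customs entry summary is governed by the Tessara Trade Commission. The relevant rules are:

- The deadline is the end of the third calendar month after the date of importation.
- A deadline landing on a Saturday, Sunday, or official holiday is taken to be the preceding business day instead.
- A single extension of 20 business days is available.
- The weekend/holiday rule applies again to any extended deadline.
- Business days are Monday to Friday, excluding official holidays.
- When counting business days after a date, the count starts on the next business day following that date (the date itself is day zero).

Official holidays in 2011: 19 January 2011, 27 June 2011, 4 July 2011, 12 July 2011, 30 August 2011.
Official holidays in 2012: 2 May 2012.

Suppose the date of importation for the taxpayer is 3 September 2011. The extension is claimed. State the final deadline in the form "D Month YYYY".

27 January 2012

The third month after 3 September 2011 is December 2011, whose last day is 31 December 2011.
31 December 2011 falls on a Saturday. Rolling to the preceding business day gives 30 December 2011, a Friday.
The 20-business-day extension runs from 30 December 2011 to 27 January 2012.
Since 27 January 2012 is a Friday and not a holiday, the date is unchanged.
Final deadline: 27 January 2012.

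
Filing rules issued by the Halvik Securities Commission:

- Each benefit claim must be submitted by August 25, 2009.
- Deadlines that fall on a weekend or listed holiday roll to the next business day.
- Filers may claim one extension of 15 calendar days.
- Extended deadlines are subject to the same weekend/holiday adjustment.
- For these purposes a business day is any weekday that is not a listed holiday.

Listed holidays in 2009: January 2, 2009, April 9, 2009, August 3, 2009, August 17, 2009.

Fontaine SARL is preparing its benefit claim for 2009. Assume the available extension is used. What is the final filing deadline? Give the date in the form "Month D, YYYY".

September 9, 2009

The stated deadline is August 25, 2009.
August 25, 2009 is a Tuesday and not a listed holiday, so it stands.
Add the 15 calendar-day extension to August 25, 2009: September 9, 2009.
September 9, 2009 is a Wednesday and not a listed holiday, so it stands.
So the filing is due September 9, 2009.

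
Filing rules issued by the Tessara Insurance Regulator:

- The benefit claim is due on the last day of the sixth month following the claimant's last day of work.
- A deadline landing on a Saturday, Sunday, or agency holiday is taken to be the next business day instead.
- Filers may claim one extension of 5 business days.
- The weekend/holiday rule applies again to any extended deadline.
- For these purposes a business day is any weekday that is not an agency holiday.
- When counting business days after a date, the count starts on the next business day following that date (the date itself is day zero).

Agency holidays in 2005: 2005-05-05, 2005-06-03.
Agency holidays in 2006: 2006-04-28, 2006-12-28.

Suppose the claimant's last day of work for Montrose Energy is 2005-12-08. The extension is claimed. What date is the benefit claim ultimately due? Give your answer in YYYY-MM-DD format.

2006-07-07

6 months after 2005-12-08 is June 2006; that month ends on 2006-06-30.
Since 2006-06-30 is a Friday and not a holiday, the date is unchanged.
Applying the 5-business-day extension: 5 business days after 2006-06-30 is 2006-07-07.
Since 2006-07-07 is a Friday and not a holiday, the date is unchanged.
Final deadline: 2006-07-07.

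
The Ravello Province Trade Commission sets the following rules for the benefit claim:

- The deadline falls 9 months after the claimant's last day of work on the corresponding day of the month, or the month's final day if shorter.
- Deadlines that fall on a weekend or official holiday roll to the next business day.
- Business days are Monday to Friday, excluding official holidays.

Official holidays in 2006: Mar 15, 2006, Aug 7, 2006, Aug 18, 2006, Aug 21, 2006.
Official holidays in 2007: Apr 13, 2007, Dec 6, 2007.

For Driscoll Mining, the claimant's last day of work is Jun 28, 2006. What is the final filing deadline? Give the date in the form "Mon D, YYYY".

Moving 9 months forward from Jun 28, 2006 on the corresponding day gives Mar 28, 2007.
Since Mar 28, 2007 is a Wednesday and not a holiday, the date is unchanged.
So the filing is due Mar 28, 2007.

Mar 28, 2007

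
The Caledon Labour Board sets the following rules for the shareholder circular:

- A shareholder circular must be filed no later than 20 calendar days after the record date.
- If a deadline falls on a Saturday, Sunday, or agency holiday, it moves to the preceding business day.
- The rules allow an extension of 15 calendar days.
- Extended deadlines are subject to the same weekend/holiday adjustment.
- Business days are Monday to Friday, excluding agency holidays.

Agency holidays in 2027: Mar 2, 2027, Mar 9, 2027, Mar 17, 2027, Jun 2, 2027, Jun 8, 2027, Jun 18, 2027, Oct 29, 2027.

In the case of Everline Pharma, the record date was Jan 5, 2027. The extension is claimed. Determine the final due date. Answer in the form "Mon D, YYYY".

Trigger date Jan 5, 2027 + 20 calendar days = Jan 25, 2027.
Since Jan 25, 2027 is a Monday and not a holiday, the date is unchanged.
With the 15-day extension, Jan 25, 2027 becomes Feb 9, 2027.
Since Feb 9, 2027 is a Tuesday and not a holiday, the date is unchanged.
Final deadline: Feb 9, 2027.

Feb 9, 2027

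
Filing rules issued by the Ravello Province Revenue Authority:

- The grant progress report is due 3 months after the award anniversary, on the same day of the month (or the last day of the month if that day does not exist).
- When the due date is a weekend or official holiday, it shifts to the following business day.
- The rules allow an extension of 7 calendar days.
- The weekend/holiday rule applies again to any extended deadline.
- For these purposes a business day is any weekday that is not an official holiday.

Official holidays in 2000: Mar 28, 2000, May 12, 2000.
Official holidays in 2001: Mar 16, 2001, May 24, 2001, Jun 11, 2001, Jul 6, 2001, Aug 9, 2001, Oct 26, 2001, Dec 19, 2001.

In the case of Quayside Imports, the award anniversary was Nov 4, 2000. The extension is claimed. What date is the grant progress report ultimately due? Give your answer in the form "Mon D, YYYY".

3 months from Nov 4, 2000 is Feb 4, 2001.
Feb 4, 2001 is a Sunday; the next business day is Feb 5, 2001 (Monday).
With the 7-day extension, Feb 5, 2001 becomes Feb 12, 2001.
Since Feb 12, 2001 is a Monday and not a holiday, the date is unchanged.
The final due date is Feb 12, 2001.

Feb 12, 2001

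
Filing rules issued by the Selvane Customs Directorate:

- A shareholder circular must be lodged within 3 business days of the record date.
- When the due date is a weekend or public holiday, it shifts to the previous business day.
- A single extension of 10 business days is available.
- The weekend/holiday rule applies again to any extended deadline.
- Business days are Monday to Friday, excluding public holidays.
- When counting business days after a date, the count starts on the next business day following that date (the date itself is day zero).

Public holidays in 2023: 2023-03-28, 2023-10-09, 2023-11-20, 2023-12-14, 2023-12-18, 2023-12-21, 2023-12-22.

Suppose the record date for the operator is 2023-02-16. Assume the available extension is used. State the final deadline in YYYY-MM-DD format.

2023-03-07

Starting the day after 2023-02-16 and counting 3 business days lands on 2023-02-21.
Since 2023-02-21 is a Tuesday and not a holiday, the date is unchanged.
Counting 10 further business days from 2023-02-21 reaches 2023-03-07.
2023-03-07 is a Tuesday and not a listed holiday, so it stands.
The final due date is 2023-03-07.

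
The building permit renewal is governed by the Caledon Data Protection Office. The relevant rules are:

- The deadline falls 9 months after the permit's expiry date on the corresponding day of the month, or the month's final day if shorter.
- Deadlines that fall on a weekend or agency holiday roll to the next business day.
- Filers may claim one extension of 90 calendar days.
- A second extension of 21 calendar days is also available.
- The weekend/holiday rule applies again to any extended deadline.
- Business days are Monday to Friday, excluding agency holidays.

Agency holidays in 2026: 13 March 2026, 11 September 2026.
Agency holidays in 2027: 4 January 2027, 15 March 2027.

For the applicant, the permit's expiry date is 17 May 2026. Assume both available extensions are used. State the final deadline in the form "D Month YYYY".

Moving 9 months forward from 17 May 2026 on the corresponding day gives 17 February 2027.
17 February 2027 falls on a Wednesday, which is a business day, so no adjustment is needed.
With the 90-day extension, 17 February 2027 becomes 18 May 2027.
18 May 2027 falls on a Tuesday, which is a business day, so no adjustment is needed.
The 21-calendar-day extension moves the deadline from 18 May 2027 to 8 June 2027.
8 June 2027 (Tuesday) is already a business day.
The final due date is 8 June 2027.

8 June 2027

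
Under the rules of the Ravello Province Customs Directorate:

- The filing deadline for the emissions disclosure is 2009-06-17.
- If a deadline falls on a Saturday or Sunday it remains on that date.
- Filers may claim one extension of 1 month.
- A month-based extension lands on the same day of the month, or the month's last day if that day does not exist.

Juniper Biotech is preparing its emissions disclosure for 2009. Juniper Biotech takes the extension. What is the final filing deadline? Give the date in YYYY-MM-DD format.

Start from the fixed due date, 2009-06-17.
2009-06-17 falls on a Wednesday. The rules make no weekend/holiday allowance, so it remains 2009-06-17.
Applying the 1 month extension: 1 month after 2009-06-17 is 2009-07-17.
No adjustment is made for weekends or holidays, so 2009-07-17 stands.
The final due date is 2009-07-17.

2009-07-17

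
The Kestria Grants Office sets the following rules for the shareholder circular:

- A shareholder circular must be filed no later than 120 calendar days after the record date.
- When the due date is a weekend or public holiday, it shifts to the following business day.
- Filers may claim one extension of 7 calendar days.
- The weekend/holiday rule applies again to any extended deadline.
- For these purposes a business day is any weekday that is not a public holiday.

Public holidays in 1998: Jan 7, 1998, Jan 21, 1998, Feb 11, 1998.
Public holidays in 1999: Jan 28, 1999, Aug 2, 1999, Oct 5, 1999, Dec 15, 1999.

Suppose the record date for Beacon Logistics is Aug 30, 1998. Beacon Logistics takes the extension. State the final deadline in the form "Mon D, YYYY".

Adding 120 calendar days to Aug 30, 1998 gives Dec 28, 1998.
Dec 28, 1998 falls on a Monday, which is a business day, so no adjustment is needed.
Applying the 7-calendar-day extension: Dec 28, 1998 + 7 days = Jan 4, 1999.
Jan 4, 1999 falls on a Monday, which is a business day, so no adjustment is needed.
Deadline: Jan 4, 1999.

Jan 4, 1999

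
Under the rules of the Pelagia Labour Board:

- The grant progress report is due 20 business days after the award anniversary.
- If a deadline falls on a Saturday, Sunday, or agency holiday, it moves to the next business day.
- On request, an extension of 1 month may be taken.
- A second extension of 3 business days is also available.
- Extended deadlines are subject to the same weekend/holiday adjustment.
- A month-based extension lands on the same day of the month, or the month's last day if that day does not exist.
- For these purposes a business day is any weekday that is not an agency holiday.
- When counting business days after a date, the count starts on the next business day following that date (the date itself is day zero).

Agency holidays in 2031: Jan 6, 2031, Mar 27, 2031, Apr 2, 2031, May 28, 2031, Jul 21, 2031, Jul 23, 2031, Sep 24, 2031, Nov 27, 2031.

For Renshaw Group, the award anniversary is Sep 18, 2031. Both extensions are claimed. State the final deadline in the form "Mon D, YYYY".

Starting the day after Sep 18, 2031 and counting 20 business days lands on Oct 17, 2031.
Since Oct 17, 2031 is a Friday and not a holiday, the date is unchanged.
The 1 month extension carries Oct 17, 2031 to Nov 17, 2031.
Nov 17, 2031 falls on a Monday, which is a business day, so no adjustment is needed.
Counting 3 further business days from Nov 17, 2031 reaches Nov 20, 2031.
Since Nov 20, 2031 is a Thursday and not a holiday, the date is unchanged.
Final deadline: Nov 20, 2031.

Nov 20, 2031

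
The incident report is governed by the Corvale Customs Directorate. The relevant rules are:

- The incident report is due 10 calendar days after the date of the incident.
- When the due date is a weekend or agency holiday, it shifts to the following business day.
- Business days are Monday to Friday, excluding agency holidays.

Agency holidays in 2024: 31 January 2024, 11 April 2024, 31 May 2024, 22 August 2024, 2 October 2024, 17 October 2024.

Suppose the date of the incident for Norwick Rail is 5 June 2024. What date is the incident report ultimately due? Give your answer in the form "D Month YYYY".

Adding 10 calendar days to 5 June 2024 gives 15 June 2024.
15 June 2024 is a Saturday, so it moves to the next business day, 17 June 2024 (Monday).
Final deadline: 17 June 2024.

17 June 2024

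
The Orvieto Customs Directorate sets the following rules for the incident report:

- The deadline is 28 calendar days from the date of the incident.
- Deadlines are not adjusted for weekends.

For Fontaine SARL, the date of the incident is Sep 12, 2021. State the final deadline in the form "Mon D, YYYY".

Oct 10, 2021

From Sep 12, 2021, 28 calendar days later is Oct 10, 2021.
Oct 10, 2021 falls on a Sunday. The rules make no weekend/holiday allowance, so it remains Oct 10, 2021.
Deadline: Oct 10, 2021.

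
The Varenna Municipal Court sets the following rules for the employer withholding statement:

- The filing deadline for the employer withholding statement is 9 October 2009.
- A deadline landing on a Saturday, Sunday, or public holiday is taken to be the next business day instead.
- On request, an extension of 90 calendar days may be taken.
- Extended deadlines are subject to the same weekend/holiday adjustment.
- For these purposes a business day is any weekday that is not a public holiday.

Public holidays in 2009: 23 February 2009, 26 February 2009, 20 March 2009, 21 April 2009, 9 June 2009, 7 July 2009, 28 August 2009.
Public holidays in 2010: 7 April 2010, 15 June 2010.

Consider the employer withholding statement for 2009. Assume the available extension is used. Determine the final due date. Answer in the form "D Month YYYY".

7 January 2010

Start from the fixed due date, 9 October 2009.
9 October 2009 falls on a Friday, which is a business day, so no adjustment is needed.
Add the 90 calendar-day extension to 9 October 2009: 7 January 2010.
7 January 2010 is a Thursday and not a listed holiday, so it stands.
Deadline: 7 January 2010.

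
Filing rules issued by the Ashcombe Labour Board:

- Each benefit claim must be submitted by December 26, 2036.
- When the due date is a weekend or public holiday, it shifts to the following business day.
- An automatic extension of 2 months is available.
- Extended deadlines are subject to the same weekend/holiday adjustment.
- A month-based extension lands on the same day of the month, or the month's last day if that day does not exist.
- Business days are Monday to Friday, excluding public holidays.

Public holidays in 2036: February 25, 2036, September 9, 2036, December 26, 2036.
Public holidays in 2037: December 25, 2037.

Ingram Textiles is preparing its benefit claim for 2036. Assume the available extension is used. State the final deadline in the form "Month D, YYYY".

March 2, 2037

Start from the fixed due date, December 26, 2036.
Because December 26, 2036 is a listed holiday, the deadline becomes December 29, 2036 (Monday).
Applying the 2 months extension: 2 months after December 29, 2036 is February 28, 2037 (day 29 does not exist in February, so the month's last day is used).
Because February 28, 2037 is a Saturday, the deadline becomes March 2, 2037 (Monday).
Deadline: March 2, 2037.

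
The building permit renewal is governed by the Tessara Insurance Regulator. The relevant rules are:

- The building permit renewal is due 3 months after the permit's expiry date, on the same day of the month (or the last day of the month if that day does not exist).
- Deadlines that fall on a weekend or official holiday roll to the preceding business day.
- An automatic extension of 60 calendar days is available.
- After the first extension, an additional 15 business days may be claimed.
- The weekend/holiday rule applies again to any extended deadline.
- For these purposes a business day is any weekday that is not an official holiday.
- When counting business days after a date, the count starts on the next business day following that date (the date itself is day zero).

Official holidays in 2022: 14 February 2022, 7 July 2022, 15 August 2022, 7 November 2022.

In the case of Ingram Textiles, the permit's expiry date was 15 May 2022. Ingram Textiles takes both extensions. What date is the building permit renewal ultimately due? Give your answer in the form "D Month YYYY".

1 November 2022

3 months from 15 May 2022 is 15 August 2022.
15 August 2022 falls on a listed holiday. Rolling to the preceding business day gives 12 August 2022, a Friday.
Applying the 60-calendar-day extension: 12 August 2022 + 60 days = 11 October 2022.
Since 11 October 2022 is a Tuesday and not a holiday, the date is unchanged.
Applying the 15-business-day extension: 15 business days after 11 October 2022 is 1 November 2022.
1 November 2022 falls on a Tuesday, which is a business day, so no adjustment is needed.
Final deadline: 1 November 2022.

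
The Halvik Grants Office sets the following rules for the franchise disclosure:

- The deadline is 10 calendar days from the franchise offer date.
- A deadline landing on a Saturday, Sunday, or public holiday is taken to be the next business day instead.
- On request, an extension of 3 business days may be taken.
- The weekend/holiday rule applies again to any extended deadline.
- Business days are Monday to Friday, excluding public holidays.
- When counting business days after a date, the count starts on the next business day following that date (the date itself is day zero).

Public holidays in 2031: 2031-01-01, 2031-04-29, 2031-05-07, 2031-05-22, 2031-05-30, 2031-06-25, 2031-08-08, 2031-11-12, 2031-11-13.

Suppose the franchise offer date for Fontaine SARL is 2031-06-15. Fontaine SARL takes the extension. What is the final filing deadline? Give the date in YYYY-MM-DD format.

From 2031-06-15, 10 calendar days later is 2031-06-25.
Because 2031-06-25 is a listed holiday, the deadline becomes 2031-06-26 (Thursday).
Applying the 3-business-day extension: 3 business days after 2031-06-26 is 2031-07-01.
Since 2031-07-01 is a Tuesday and not a holiday, the date is unchanged.
The final due date is 2031-07-01.

2031-07-01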